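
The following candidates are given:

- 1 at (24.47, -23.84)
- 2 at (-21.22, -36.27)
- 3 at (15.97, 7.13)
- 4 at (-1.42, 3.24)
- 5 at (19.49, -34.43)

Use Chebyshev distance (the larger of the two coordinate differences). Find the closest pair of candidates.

Pairwise distances:
1–2: 45.69
1–3: 30.97
1–4: 27.08
1–5: 10.59
2–3: 43.40
2–4: 39.51
2–5: 40.71
3–4: 17.39
3–5: 41.56
4–5: 37.67
Closest pair: 1–5 at 10.59.

1 and 5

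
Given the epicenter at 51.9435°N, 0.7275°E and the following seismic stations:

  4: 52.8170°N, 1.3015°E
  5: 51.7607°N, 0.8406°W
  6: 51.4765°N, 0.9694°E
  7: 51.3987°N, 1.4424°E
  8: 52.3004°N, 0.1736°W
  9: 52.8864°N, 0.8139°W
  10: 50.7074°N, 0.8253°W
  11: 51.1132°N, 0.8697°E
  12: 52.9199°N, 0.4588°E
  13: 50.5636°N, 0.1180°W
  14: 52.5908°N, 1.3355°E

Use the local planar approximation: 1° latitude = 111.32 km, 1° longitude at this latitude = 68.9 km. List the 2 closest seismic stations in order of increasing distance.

Distances from 51.9435°N, 0.7275°E:
4: 104.9730 km
5: 109.9417 km
6: 54.5928 km
7: 78.1299 km
8: 73.7097 km
9: 149.3195 km
10: 174.3012 km
11: 92.9468 km
12: 110.2583 km
13: 164.2858 km
14: 83.3495 km
Sorted: 6 (54.5928 km) < 8 (73.7097 km) < 7 (78.1299 km) < 14 (83.3495 km) < …

6, 8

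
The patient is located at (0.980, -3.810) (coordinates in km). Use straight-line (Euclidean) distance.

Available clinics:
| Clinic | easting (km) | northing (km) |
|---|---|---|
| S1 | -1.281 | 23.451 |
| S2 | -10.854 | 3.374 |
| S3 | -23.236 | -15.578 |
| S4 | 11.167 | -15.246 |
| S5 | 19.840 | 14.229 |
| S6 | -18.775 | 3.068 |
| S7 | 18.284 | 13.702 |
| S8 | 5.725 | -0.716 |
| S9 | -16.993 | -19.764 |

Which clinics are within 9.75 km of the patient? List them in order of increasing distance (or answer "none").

S8

Distances from (0.980, -3.810):
S1: √((-2.261)² + (27.261)²) = √(5.11212 + 743.16212) = 27.355 km
S2: √((-11.834)² + (7.184)²) = √(140.04356 + 51.60986) = 13.844 km
S3: √((-24.216)² + (-11.768)²) = √(586.41466 + 138.48582) = 26.924 km
S4: √((10.187)² + (-11.436)²) = √(103.77497 + 130.78210) = 15.315 km
S5: √((18.860)² + (18.039)²) = √(355.69960 + 325.40552) = 26.098 km
S6: √((-19.755)² + (6.878)²) = √(390.26002 + 47.30688) = 20.918 km
S7: √((17.304)² + (17.512)²) = √(299.42842 + 306.67014) = 24.619 km
S8: √((4.745)² + (3.094)²) = √(22.51502 + 9.57284) = 5.665 km
S9: √((-17.973)² + (-15.954)²) = √(323.02873 + 254.53012) = 24.032 km
Threshold 9.75 km: S8 (5.665 km) is within range.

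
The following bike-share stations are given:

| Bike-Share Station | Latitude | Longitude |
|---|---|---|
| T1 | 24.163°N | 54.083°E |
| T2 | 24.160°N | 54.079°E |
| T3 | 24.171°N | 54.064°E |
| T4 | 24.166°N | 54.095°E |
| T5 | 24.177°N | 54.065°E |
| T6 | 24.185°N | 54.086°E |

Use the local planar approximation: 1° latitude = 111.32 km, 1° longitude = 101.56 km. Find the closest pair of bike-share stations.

T1 and T2

Pairwise distances:
T1–T2: √((-0.003·111.32)² + (-0.004·101.56)²) = √(0.11153 + 0.16503) = 0.526 km
T3–T5: √((0.006·111.32)² + (0.001·101.56)²) = √(0.44612 + 0.01031) = 0.676 km
T1–T4: √((0.003·111.32)² + (0.012·101.56)²) = √(0.11153 + 1.48528) = 1.264 km
T2–T4: √((0.006·111.32)² + (0.016·101.56)²) = √(0.44612 + 2.64050) = 1.757 km
T2–T3: √((0.011·111.32)² + (-0.015·101.56)²) = √(1.49945 + 2.32075) = 1.955 km
T1–T3: √((0.008·111.32)² + (-0.019·101.56)²) = √(0.79310 + 3.72351) = 2.125 km
T4–T6: √((0.019·111.32)² + (-0.009·101.56)²) = √(4.47356 + 0.83547) = 2.304 km
T5–T6: √((0.008·111.32)² + (0.021·101.56)²) = √(0.79310 + 4.54867) = 2.311 km
T2–T5: √((0.017·111.32)² + (-0.014·101.56)²) = √(3.58133 + 2.02163) = 2.367 km
T1–T5: √((0.014·111.32)² + (-0.018·101.56)²) = √(2.42886 + 3.34188) = 2.402 km
T1–T6: √((0.022·111.32)² + (0.003·101.56)²) = √(5.99780 + 0.09283) = 2.468 km
T3–T6: √((0.014·111.32)² + (0.022·101.56)²) = √(2.42886 + 4.99219) = 2.724 km
T2–T6: √((0.025·111.32)² + (0.007·101.56)²) = √(7.74509 + 0.50541) = 2.872 km
T3–T4: √((-0.005·111.32)² + (0.031·101.56)²) = √(0.30980 + 9.91217) = 3.197 km
T4–T5: √((0.011·111.32)² + (-0.030·101.56)²) = √(1.49945 + 9.28299) = 3.284 km
Closest pair: T1–T2 at 0.526 km.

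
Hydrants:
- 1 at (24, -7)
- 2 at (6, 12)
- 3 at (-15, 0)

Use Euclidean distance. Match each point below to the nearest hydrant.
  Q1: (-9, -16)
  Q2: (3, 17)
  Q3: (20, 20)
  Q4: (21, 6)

Q1 at (-9, -16):
  1: 34.2
  2: 31.8
  3: 17.1
  → nearest: 3 (17.1)
Q2 at (3, 17):
  1: 31.9
  2: 5.8
  3: 24.8
  → nearest: 2 (5.8)
Q3 at (20, 20):
  1: 27.3
  2: 16.1
  3: 40.3
  → nearest: 2 (16.1)
Q4 at (21, 6):
  1: 13.3
  2: 16.2
  3: 36.5
  → nearest: 1 (13.3)

Q1→3; Q2→2; Q3→2; Q4→1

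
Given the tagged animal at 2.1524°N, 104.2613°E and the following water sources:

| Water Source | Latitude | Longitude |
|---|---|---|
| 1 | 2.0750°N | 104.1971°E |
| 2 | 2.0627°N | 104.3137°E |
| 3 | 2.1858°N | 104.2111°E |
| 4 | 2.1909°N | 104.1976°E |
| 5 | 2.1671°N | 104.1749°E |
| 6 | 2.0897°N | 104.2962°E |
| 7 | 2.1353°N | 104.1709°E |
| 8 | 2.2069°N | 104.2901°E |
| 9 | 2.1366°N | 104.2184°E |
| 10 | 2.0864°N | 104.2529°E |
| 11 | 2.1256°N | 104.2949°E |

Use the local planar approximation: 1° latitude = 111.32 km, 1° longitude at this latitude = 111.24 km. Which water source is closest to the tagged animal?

11

Distances from 2.1524°N, 104.2613°E:
1: 11.1911 km
2: 11.5622 km
3: 6.7088 km
4: 8.2813 km
5: 9.7494 km
6: 7.9868 km
7: 10.2347 km
8: 6.8609 km
9: 5.0860 km
10: 7.4063 km
11: 4.7823 km
Minimum: 11 at 4.7823 km.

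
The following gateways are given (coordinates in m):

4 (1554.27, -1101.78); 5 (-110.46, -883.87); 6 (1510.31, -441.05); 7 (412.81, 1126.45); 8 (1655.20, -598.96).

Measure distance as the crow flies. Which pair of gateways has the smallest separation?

6 and 8

Pairwise distances:
6–8: √((144.89)² + (-157.91)²) = √(20993.1121 + 24935.5681) = 214.31 m
4–8: √((100.93)² + (502.82)²) = √(10186.8649 + 252827.9524) = 512.85 m
4–6: √((-43.96)² + (660.73)²) = √(1932.4816 + 436564.1329) = 662.19 m
4–5: √((-1664.73)² + (217.91)²) = √(2771325.9729 + 47484.7681) = 1678.93 m
5–6: √((1620.77)² + (442.82)²) = √(2626895.3929 + 196089.5524) = 1680.17 m
5–8: √((1765.66)² + (284.91)²) = √(3117555.2356 + 81173.7081) = 1788.50 m
6–7: √((-1097.50)² + (1567.50)²) = √(1204506.2500 + 2457056.2500) = 1913.52 m
5–7: √((523.27)² + (2010.32)²) = √(273811.4929 + 4041386.5024) = 2077.31 m
7–8: √((1242.39)² + (-1725.41)²) = √(1543532.9121 + 2977039.6681) = 2126.16 m
4–7: √((-1141.46)² + (2228.23)²) = √(1302930.9316 + 4965008.9329) = 2503.59 m
Closest pair: 6–8 at 214.31 m.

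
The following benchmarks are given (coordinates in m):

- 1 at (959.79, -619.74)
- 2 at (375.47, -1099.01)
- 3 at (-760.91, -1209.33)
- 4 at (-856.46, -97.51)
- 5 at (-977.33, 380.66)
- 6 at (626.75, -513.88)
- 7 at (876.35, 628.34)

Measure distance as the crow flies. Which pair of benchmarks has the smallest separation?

Pairwise distances:
1–6: 349.46 m
4–5: 493.21 m
2–6: 636.80 m
1–2: 755.73 m
3–4: 1115.92 m
2–3: 1141.72 m
6–7: 1169.17 m
1–7: 1250.87 m
4–6: 1540.54 m
3–6: 1552.18 m
2–4: 1587.66 m
3–5: 1604.65 m
2–7: 1798.50 m
1–3: 1818.91 m
5–6: 1836.65 m
5–7: 1870.15 m
4–7: 1878.69 m
1–4: 1889.84 m
2–5: 2004.87 m
1–5: 2180.19 m
3–7: 2461.23 m
Closest pair: 1–6 at 349.46 m.

1 and 6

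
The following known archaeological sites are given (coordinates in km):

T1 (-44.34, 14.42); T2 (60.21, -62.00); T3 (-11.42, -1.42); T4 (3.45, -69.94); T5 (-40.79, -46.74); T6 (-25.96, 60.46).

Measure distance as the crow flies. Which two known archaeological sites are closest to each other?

T1 and T3

Pairwise distances:
T1–T3: 36.53 km
T1–T6: 49.57 km
T4–T5: 49.95 km
T3–T5: 54.00 km
T2–T4: 57.31 km
T1–T5: 61.26 km
T3–T6: 63.57 km
T3–T4: 70.11 km
T2–T3: 93.81 km
T1–T4: 96.96 km
T2–T5: 102.15 km
T5–T6: 108.22 km
T1–T2: 129.50 km
T4–T6: 133.68 km
T2–T6: 149.74 km
Closest pair: T1–T3 at 36.53 km.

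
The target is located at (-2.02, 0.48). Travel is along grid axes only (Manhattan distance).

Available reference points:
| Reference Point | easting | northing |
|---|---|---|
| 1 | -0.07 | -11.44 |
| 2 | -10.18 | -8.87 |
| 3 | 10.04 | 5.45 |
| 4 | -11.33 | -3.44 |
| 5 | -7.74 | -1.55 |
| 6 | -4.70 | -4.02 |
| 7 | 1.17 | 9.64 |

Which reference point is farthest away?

Distances from (-2.02, 0.48):
1: |1.95| + |-11.92| = 1.95 + 11.92 = 13.87
2: |-8.16| + |-9.35| = 8.16 + 9.35 = 17.51
3: |12.06| + |4.97| = 12.06 + 4.97 = 17.03
4: |-9.31| + |-3.92| = 9.31 + 3.92 = 13.23
5: |-5.72| + |-2.03| = 5.72 + 2.03 = 7.75
6: |-2.68| + |-4.50| = 2.68 + 4.50 = 7.18
7: |3.19| + |9.16| = 3.19 + 9.16 = 12.35
Maximum: 2 at 17.51.

2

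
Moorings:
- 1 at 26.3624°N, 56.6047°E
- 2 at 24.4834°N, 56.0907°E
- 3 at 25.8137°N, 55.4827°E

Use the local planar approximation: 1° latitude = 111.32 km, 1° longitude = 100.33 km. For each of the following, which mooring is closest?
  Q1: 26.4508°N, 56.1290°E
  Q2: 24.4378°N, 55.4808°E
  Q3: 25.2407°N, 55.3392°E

Q1→1; Q2→2; Q3→3

Q1 at 26.4508°N, 56.1290°E:
  1: 48.7309 km
  2: 219.0447 km
  3: 96.0967 km
  → nearest: 1 (48.7309 km)
Q2 at 24.4378°N, 55.4808°E:
  1: 242.1086 km
  2: 61.4015 km
  3: 153.1653 km
  → nearest: 2 (61.4015 km)
Q3 at 25.2407°N, 55.3392°E:
  1: 178.0806 km
  2: 113.1008 km
  3: 65.3910 km
  → nearest: 3 (65.3910 km)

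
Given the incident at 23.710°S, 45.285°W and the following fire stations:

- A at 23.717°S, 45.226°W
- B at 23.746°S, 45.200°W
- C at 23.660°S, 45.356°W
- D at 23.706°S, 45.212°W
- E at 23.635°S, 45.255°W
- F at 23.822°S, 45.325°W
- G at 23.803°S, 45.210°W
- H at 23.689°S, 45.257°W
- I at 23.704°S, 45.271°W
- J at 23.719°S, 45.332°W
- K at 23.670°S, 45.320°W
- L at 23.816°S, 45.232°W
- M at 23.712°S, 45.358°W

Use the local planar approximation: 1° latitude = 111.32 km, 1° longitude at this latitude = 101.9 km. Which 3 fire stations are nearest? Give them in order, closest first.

I, H, J

Distances from 23.710°S, 45.285°W:
A: 6.062 km
B: 9.544 km
C: 9.128 km
D: 7.452 km
E: 8.891 km
F: 13.117 km
G: 12.868 km
H: 3.689 km
I: 1.575 km
J: 4.893 km
K: 5.705 km
L: 12.977 km
M: 7.442 km
Sorted: I (1.575 km) < H (3.689 km) < J (4.893 km) < K (5.705 km) < A (6.062 km) < …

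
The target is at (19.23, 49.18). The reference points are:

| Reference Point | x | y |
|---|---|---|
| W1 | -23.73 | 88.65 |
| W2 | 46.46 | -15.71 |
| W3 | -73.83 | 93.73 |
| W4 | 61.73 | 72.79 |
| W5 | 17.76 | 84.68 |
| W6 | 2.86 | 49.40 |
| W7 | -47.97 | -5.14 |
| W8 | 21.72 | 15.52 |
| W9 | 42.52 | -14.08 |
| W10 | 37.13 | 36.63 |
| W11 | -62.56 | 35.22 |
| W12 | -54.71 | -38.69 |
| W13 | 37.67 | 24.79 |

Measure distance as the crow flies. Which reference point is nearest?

Distances from (19.23, 49.18):
W1: √((-42.96)² + (39.47)²) = √(1845.5616 + 1557.8809) = 58.34
W2: √((27.23)² + (-64.89)²) = √(741.4729 + 4210.7121) = 70.37
W3: √((-93.06)² + (44.55)²) = √(8660.1636 + 1984.7025) = 103.17
W4: √((42.50)² + (23.61)²) = √(1806.2500 + 557.4321) = 48.62
W5: √((-1.47)² + (35.50)²) = √(2.1609 + 1260.2500) = 35.53
W6: √((-16.37)² + (0.22)²) = √(267.9769 + 0.0484) = 16.37
W7: √((-67.20)² + (-54.32)²) = √(4515.8400 + 2950.6624) = 86.41
W8: √((2.49)² + (-33.66)²) = √(6.2001 + 1132.9956) = 33.75
W9: √((23.29)² + (-63.26)²) = √(542.4241 + 4001.8276) = 67.41
W10: √((17.90)² + (-12.55)²) = √(320.4100 + 157.5025) = 21.86
W11: √((-81.79)² + (-13.96)²) = √(6689.6041 + 194.8816) = 82.97
W12: √((-73.94)² + (-87.87)²) = √(5467.1236 + 7721.1369) = 114.84
W13: √((18.44)² + (-24.39)²) = √(340.0336 + 594.8721) = 30.58
Minimum: W6 at 16.37.

W6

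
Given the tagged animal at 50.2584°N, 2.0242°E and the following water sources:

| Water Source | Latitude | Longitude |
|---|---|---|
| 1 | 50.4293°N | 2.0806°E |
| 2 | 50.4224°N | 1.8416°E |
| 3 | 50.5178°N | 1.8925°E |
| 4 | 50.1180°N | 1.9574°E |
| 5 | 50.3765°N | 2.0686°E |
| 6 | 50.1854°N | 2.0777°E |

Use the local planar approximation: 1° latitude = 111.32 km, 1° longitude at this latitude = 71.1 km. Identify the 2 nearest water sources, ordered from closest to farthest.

6, 5

Distances from 50.2584°N, 2.0242°E:
1: √((0.1709·111.32)² + (0.0564·71.1)²) = √(361.934949 + 16.080421) = 19.4426 km
2: √((0.1640·111.32)² + (-0.1826·71.1)²) = √(333.299062 + 168.554654) = 22.4021 km
3: √((0.2594·111.32)² + (-0.1317·71.1)²) = √(833.846939 + 87.682061) = 30.3567 km
4: √((-0.1404·111.32)² + (-0.0668·71.1)²) = √(244.275894 + 22.557560) = 16.3350 km
5: √((0.1181·111.32)² + (0.0444·71.1)²) = √(172.840769 + 9.965639) = 13.5206 km
6: √((-0.0730·111.32)² + (0.0535·71.1)²) = √(66.037727 + 14.469275) = 8.9726 km
Sorted: 6 (8.9726 km) < 5 (13.5206 km) < 4 (16.3350 km) < 1 (19.4426 km) < …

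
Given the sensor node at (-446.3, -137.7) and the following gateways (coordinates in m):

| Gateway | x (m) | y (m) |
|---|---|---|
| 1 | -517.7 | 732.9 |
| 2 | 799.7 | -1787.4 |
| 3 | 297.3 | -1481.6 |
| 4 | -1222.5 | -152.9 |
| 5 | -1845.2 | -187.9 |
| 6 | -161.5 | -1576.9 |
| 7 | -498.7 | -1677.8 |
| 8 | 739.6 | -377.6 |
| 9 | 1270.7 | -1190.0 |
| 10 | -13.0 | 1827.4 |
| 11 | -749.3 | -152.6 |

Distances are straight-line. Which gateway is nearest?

11

Distances from (-446.3, -137.7):
1: 873.5 m
2: 2067.4 m
3: 1535.9 m
4: 776.3 m
5: 1399.8 m
6: 1467.1 m
7: 1541.0 m
8: 1209.9 m
9: 2013.8 m
10: 2012.3 m
11: 303.4 m
Minimum: 11 at 303.4 m.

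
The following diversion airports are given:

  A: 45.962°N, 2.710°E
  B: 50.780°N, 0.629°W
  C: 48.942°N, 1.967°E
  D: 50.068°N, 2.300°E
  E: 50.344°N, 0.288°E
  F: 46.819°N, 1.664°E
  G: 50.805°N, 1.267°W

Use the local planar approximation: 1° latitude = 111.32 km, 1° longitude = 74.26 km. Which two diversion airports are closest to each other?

Pairwise distances:
A–B: √((4.818·111.32)² + (-3.339·74.26)²) = √(287660.33816 + 61481.25554) = 590.882 km
A–C: √((2.980·111.32)² + (-0.743·74.26)²) = √(110047.18137 + 3044.30049) = 336.291 km
A–D: √((4.106·111.32)² + (-0.410·74.26)²) = √(208922.05327 + 926.99545) = 458.093 km
A–E: √((4.382·111.32)² + (-2.422·74.26)²) = √(237952.97656 + 32348.79944) = 519.906 km
A–F: √((0.857·111.32)² + (-1.046·74.26)²) = √(9101.39659 + 6033.55476) = 123.024 km
A–G: √((4.843·111.32)² + (-3.977·74.26)²) = √(290653.35035 + 87221.00204) = 614.715 km
B–C: √((-1.838·111.32)² + (2.596·74.26)²) = √(41863.68071 + 37163.72742) = 281.118 km
B–D: √((-0.712·111.32)² + (2.929·74.26)²) = √(6282.12224 + 47309.52996) = 231.499 km
B–E: √((-0.436·111.32)² + (0.917·74.26)²) = √(2355.69670 + 4637.12242) = 83.623 km
B–F: √((-3.961·111.32)² + (2.293·74.26)²) = √(194426.77842 + 28994.65858) = 472.675 km
B–G: √((0.025·111.32)² + (-0.638·74.26)²) = √(7.74509 + 2244.66351) = 47.460 km
C–D: √((1.126·111.32)² + (0.333·74.26)²) = √(15711.69994 + 611.50267) = 127.762 km
C–E: √((1.402·111.32)² + (-1.679·74.26)²) = √(24358.04467 + 15545.73578) = 199.759 km
C–F: √((-2.123·111.32)² + (-0.303·74.26)²) = √(55852.98438 + 506.28510) = 237.401 km
C–G: √((1.863·111.32)² + (-3.234·74.26)²) = √(43010.26369 + 57675.30780) = 317.310 km
D–E: √((0.276·111.32)² + (-2.012·74.26)²) = √(943.98384 + 22323.68278) = 152.537 km
D–F: √((-3.249·111.32)² + (-0.636·74.26)²) = √(130811.46757 + 2230.61245) = 364.749 km
D–G: √((0.737·111.32)² + (-3.567·74.26)²) = √(6731.02760 + 70164.28573) = 277.300 km
E–F: √((-3.525·111.32)² + (1.376·74.26)²) = √(153980.11441 + 10441.11208) = 405.489 km
E–G: √((0.461·111.32)² + (-1.555·74.26)²) = √(2633.59049 + 13334.31396) = 126.364 km
F–G: √((3.986·111.32)² + (-2.931·74.26)²) = √(196888.78731 + 47374.16045) = 494.230 km
Closest pair: B–G at 47.460 km.

B and G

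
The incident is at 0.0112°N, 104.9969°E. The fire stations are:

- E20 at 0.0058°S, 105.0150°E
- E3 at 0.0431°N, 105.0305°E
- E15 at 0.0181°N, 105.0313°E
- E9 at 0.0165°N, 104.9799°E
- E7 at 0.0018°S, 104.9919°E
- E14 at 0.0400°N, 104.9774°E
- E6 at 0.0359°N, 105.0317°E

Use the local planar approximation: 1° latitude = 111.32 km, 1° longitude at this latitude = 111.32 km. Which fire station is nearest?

E7

Distances from 0.0112°N, 104.9969°E:
E20: 2.7643 km
E3: 5.1576 km
E15: 3.9057 km
E9: 1.9823 km
E7: 1.5505 km
E14: 3.8718 km
E6: 4.7505 km
Minimum: E7 at 1.5505 km.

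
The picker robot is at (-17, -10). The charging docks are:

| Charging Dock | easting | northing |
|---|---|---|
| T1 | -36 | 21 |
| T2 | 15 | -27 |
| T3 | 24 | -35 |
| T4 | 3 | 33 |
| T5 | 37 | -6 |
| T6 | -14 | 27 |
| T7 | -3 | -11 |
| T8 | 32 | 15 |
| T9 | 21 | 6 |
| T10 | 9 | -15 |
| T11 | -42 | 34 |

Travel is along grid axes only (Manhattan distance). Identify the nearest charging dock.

T7

Distances from (-17, -10):
T1: |-19| + |31| = 19 + 31 = 50
T2: |32| + |-17| = 32 + 17 = 49
T3: |41| + |-25| = 41 + 25 = 66
T4: |20| + |43| = 20 + 43 = 63
T5: |54| + |4| = 54 + 4 = 58
T6: |3| + |37| = 3 + 37 = 40
T7: |14| + |-1| = 14 + 1 = 15
T8: |49| + |25| = 49 + 25 = 74
T9: |38| + |16| = 38 + 16 = 54
T10: |26| + |-5| = 26 + 5 = 31
T11: |-25| + |44| = 25 + 44 = 69
Minimum: T7 at 15.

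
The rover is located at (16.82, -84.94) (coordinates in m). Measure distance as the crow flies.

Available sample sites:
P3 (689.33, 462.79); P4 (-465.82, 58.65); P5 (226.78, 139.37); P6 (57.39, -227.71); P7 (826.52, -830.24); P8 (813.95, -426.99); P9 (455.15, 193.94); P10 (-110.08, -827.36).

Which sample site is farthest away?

Distances from (16.82, -84.94):
P3: 867.34 m
P4: 503.55 m
P5: 307.24 m
P6: 148.42 m
P7: 1100.49 m
P8: 867.42 m
P9: 519.53 m
P10: 753.19 m
Maximum: P7 at 1100.49 m.

P7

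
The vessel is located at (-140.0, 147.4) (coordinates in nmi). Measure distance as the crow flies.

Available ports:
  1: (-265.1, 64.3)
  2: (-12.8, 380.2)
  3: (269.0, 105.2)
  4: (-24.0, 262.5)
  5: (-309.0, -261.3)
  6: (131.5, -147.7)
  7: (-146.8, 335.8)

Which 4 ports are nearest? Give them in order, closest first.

1, 4, 7, 2

Distances from (-140.0, 147.4):
1: √((-125.1)² + (-83.1)²) = √(15650.010 + 6905.610) = 150.2 nmi
2: √((127.2)² + (232.8)²) = √(16179.840 + 54195.840) = 265.3 nmi
3: √((409.0)² + (-42.2)²) = √(167281.000 + 1780.840) = 411.2 nmi
4: √((116.0)² + (115.1)²) = √(13456.000 + 13248.010) = 163.4 nmi
5: √((-169.0)² + (-408.7)²) = √(28561.000 + 167035.690) = 442.3 nmi
6: √((271.5)² + (-295.1)²) = √(73712.250 + 87084.010) = 401.0 nmi
7: √((-6.8)² + (188.4)²) = √(46.240 + 35494.560) = 188.5 nmi
Sorted: 1 (150.2 nmi) < 4 (163.4 nmi) < 7 (188.5 nmi) < 2 (265.3 nmi) < 6 (401.0 nmi) < 3 (411.2 nmi) < …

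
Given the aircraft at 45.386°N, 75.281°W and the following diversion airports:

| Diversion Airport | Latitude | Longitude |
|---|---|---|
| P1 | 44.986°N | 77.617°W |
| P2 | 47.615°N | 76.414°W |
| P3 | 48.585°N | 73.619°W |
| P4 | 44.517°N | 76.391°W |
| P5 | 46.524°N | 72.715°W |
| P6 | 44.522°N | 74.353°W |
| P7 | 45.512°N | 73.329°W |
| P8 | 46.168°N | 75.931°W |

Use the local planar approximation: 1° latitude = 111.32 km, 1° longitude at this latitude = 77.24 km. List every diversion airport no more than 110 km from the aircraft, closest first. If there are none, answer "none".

P8

Distances from 45.386°N, 75.281°W:
P1: √((-0.400·111.32)² + (-2.336·77.24)²) = √(1982.74278 + 32555.93758) = 185.846 km
P2: √((2.229·111.32)² + (-1.133·77.24)²) = √(61569.62838 + 7658.51117) = 263.112 km
P3: √((3.199·111.32)² + (1.662·77.24)²) = √(126816.24086 + 16479.59632) = 378.544 km
P4: √((-0.869·111.32)² + (-1.110·77.24)²) = √(9358.06265 + 7350.73028) = 129.262 km
P5: √((1.138·111.32)² + (2.566·77.24)²) = √(16048.36966 + 39282.38378) = 235.225 km
P6: √((-0.864·111.32)² + (0.928·77.24)²) = √(9250.68473 + 5137.83890) = 119.952 km
P7: √((0.126·111.32)² + (1.952·77.24)²) = √(196.73765 + 22732.34073) = 151.424 km
P8: √((0.782·111.32)² + (-0.650·77.24)²) = √(7578.09249 + 2520.64244) = 100.492 km
Threshold 110 km: P8 (100.492 km) is within range.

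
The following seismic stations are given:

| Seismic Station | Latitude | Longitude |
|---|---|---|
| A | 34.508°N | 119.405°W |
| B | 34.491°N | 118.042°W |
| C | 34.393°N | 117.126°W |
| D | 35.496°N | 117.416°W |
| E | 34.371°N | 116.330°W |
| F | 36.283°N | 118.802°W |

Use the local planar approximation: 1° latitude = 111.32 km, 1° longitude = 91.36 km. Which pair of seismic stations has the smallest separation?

C and E

Pairwise distances:
A–B: 124.538 km
A–C: 208.603 km
A–D: 212.407 km
A–E: 281.346 km
A–F: 205.129 km
B–C: 84.394 km
B–D: 125.647 km
B–E: 156.978 km
B–F: 211.224 km
C–D: 125.612 km
C–E: 72.764 km
C–F: 260.214 km
D–E: 159.774 km
D–F: 153.978 km
E–F: 310.334 km
Closest pair: C–E at 72.764 km.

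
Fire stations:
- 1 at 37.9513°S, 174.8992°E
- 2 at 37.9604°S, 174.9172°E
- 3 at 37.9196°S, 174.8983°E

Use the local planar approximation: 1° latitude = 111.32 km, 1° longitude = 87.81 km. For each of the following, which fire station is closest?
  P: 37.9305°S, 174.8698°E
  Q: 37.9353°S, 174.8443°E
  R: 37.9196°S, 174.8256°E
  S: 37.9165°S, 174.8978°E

P at 37.9305°S, 174.8698°E:
  1: 3.4679 km
  2: 5.3294 km
  3: 2.7812 km
  → nearest: 3 (2.7812 km)
Q at 37.9353°S, 174.8443°E:
  1: 5.1393 km
  2: 6.9846 km
  3: 5.0536 km
  → nearest: 3 (5.0536 km)
R at 37.9196°S, 174.8256°E:
  1: 7.3635 km
  2: 9.2371 km
  3: 6.3838 km
  → nearest: 3 (6.3838 km)
S at 37.9165°S, 174.8978°E:
  1: 3.8759 km
  2: 5.1753 km
  3: 0.3479 km
  → nearest: 3 (0.3479 km)

P→3; Q→3; R→3; S→3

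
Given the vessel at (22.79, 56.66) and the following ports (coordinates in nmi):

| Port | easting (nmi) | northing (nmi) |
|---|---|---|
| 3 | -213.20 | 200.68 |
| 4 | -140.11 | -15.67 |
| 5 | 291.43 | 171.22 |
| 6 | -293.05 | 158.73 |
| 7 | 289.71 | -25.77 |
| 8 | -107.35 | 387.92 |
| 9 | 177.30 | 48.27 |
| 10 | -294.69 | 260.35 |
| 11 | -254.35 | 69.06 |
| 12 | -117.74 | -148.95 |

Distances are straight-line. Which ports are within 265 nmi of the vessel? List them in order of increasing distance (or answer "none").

Distances from (22.79, 56.66):
3: √((-235.99)² + (144.02)²) = √(55691.2801 + 20741.7604) = 276.47 nmi
4: √((-162.90)² + (-72.33)²) = √(26536.4100 + 5231.6289) = 178.24 nmi
5: √((268.64)² + (114.56)²) = √(72167.4496 + 13123.9936) = 292.05 nmi
6: √((-315.84)² + (102.07)²) = √(99754.9056 + 10418.2849) = 331.92 nmi
7: √((266.92)² + (-82.43)²) = √(71246.2864 + 6794.7049) = 279.36 nmi
8: √((-130.14)² + (331.26)²) = √(16936.4196 + 109733.1876) = 355.91 nmi
9: √((154.51)² + (-8.39)²) = √(23873.3401 + 70.3921) = 154.74 nmi
10: √((-317.48)² + (203.69)²) = √(100793.5504 + 41489.6161) = 377.20 nmi
11: √((-277.14)² + (12.40)²) = √(76806.5796 + 153.7600) = 277.42 nmi
12: √((-140.53)² + (-205.61)²) = √(19748.6809 + 42275.4721) = 249.05 nmi
Threshold 265 nmi: 9 (154.74 nmi), 4 (178.24 nmi), 12 (249.05 nmi) are within range.

9, 4, 12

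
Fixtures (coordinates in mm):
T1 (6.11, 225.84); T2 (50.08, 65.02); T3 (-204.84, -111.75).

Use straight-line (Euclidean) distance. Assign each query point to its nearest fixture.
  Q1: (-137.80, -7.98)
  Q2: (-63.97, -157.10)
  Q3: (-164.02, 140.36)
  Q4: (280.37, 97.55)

Q1→T3; Q2→T3; Q3→T1; Q4→T2

Q1 at (-137.80, -7.98):
  T1: √((143.91)² + (233.82)²) = √(20710.0881 + 54671.7924) = 274.56 mm
  T2: √((187.88)² + (73.00)²) = √(35298.8944 + 5329.0000) = 201.56 mm
  T3: √((-67.04)² + (-103.77)²) = √(4494.3616 + 10768.2129) = 123.54 mm
  → nearest: T3 (123.54 mm)
Q2 at (-63.97, -157.10):
  T1: √((70.08)² + (382.94)²) = √(4911.2064 + 146643.0436) = 389.30 mm
  T2: √((114.05)² + (222.12)²) = √(13007.4025 + 49337.2944) = 249.69 mm
  T3: √((-140.87)² + (45.35)²) = √(19844.3569 + 2056.6225) = 147.99 mm
  → nearest: T3 (147.99 mm)
Q3 at (-164.02, 140.36):
  T1: √((170.13)² + (85.48)²) = √(28944.2169 + 7306.8304) = 190.40 mm
  T2: √((214.10)² + (-75.34)²) = √(45838.8100 + 5676.1156) = 226.97 mm
  T3: √((-40.82)² + (-252.11)²) = √(1666.2724 + 63559.4521) = 255.39 mm
  → nearest: T1 (190.40 mm)
Q4 at (280.37, 97.55):
  T1: √((-274.26)² + (128.29)²) = √(75218.5476 + 16458.3241) = 302.78 mm
  T2: √((-230.29)² + (-32.53)²) = √(53033.4841 + 1058.2009) = 232.58 mm
  T3: √((-485.21)² + (-209.30)²) = √(235428.7441 + 43806.4900) = 528.43 mm
  → nearest: T2 (232.58 mm)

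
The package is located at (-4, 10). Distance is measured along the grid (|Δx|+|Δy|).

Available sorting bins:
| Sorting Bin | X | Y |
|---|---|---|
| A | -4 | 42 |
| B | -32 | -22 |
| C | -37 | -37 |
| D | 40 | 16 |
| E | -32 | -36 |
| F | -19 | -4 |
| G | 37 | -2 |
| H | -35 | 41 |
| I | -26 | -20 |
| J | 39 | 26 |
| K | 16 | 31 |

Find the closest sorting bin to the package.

F

Distances from (-4, 10):
A: |0| + |32| = 0 + 32 = 32
B: |-28| + |-32| = 28 + 32 = 60
C: |-33| + |-47| = 33 + 47 = 80
D: |44| + |6| = 44 + 6 = 50
E: |-28| + |-46| = 28 + 46 = 74
F: |-15| + |-14| = 15 + 14 = 29
G: |41| + |-12| = 41 + 12 = 53
H: |-31| + |31| = 31 + 31 = 62
I: |-22| + |-30| = 22 + 30 = 52
J: |43| + |16| = 43 + 16 = 59
K: |20| + |21| = 20 + 21 = 41
Minimum: F at 29.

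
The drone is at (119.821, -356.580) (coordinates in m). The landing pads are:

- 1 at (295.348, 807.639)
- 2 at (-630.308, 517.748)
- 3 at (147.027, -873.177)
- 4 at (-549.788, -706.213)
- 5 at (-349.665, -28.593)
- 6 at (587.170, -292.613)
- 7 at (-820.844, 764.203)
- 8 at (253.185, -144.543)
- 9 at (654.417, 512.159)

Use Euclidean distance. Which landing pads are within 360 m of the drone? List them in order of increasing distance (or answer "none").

8

Distances from (119.821, -356.580):
1: √((175.527)² + (1164.219)²) = √(30809.72773 + 1355405.87996) = 1177.377 m
2: √((-750.129)² + (874.328)²) = √(562693.51664 + 764449.45158) = 1152.017 m
3: √((27.206)² + (-516.597)²) = √(740.16644 + 266872.46041) = 517.313 m
4: √((-669.609)² + (-349.633)²) = √(448376.21288 + 122243.23469) = 755.394 m
5: √((-469.486)² + (327.987)²) = √(220417.10420 + 107575.47217) = 572.706 m
6: √((467.349)² + (63.967)²) = √(218415.08780 + 4091.77709) = 471.706 m
7: √((-940.665)² + (1120.783)²) = √(884850.64223 + 1256154.53309) = 1463.217 m
8: √((133.364)² + (212.037)²) = √(17785.95650 + 44959.68937) = 250.491 m
9: √((534.596)² + (868.739)²) = √(285792.88322 + 754707.45012) = 1020.049 m
Threshold 360 m: 8 (250.491 m) is within range.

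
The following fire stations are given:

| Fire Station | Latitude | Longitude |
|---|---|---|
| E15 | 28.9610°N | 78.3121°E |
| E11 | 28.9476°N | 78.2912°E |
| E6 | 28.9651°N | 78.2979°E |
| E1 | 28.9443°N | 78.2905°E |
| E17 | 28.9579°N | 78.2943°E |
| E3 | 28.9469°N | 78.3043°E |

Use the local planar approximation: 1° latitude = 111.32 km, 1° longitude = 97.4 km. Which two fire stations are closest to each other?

E11 and E1

Pairwise distances:
E15–E11: √((-0.0134·111.32)² + (-0.0209·97.4)²) = √(2.225133 + 4.143912) = 2.5237 km
E15–E6: √((0.0041·111.32)² + (-0.0142·97.4)²) = √(0.208312 + 1.912910) = 1.4564 km
E15–E1: √((-0.0167·111.32)² + (-0.0216·97.4)²) = √(3.456045 + 4.426143) = 2.8075 km
E15–E17: √((-0.0031·111.32)² + (-0.0178·97.4)²) = √(0.119088 + 3.005785) = 1.7677 km
E15–E3: √((-0.0141·111.32)² + (-0.0078·97.4)²) = √(2.463682 + 0.577174) = 1.7438 km
E11–E6: √((0.0175·111.32)² + (0.0067·97.4)²) = √(3.795094 + 0.425861) = 2.0545 km
E11–E1: √((-0.0033·111.32)² + (-0.0007·97.4)²) = √(0.134950 + 0.004649) = 0.3736 km
E11–E17: √((0.0103·111.32)² + (0.0031·97.4)²) = √(1.314682 + 0.091168) = 1.1857 km
E11–E3: √((-0.0007·111.32)² + (0.0131·97.4)²) = √(0.006072 + 1.628023) = 1.2783 km
E6–E1: √((-0.0208·111.32)² + (-0.0074·97.4)²) = √(5.361336 + 0.519495) = 2.4250 km
E6–E17: √((-0.0072·111.32)² + (-0.0036·97.4)²) = √(0.642409 + 0.122948) = 0.8748 km
E6–E3: √((-0.0182·111.32)² + (0.0064·97.4)²) = √(4.104773 + 0.388578) = 2.1198 km
E1–E17: √((0.0136·111.32)² + (0.0038·97.4)²) = √(2.292051 + 0.136989) = 1.5585 km
E1–E3: √((0.0026·111.32)² + (0.0138·97.4)²) = √(0.083771 + 1.806659) = 1.3749 km
E17–E3: √((-0.0110·111.32)² + (0.0100·97.4)²) = √(1.499449 + 0.948676) = 1.5646 km
Closest pair: E11–E1 at 0.3736 km.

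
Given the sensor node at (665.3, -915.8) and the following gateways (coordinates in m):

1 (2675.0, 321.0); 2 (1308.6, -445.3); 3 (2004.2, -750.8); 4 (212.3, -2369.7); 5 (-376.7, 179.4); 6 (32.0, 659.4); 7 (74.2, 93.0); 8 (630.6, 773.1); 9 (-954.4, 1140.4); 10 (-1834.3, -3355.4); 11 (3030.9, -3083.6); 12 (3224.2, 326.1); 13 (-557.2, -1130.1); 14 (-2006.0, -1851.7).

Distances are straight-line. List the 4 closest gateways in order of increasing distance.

2, 7, 13, 3

Distances from (665.3, -915.8):
1: 2359.8 m
2: 797.0 m
3: 1349.0 m
4: 1522.8 m
5: 1511.7 m
6: 1697.7 m
7: 1169.2 m
8: 1689.3 m
9: 2617.5 m
10: 3492.8 m
11: 3208.6 m
12: 2844.3 m
13: 1241.1 m
14: 2830.5 m
Sorted: 2 (797.0 m) < 7 (1169.2 m) < 13 (1241.1 m) < 3 (1349.0 m) < 5 (1511.7 m) < 4 (1522.8 m) < …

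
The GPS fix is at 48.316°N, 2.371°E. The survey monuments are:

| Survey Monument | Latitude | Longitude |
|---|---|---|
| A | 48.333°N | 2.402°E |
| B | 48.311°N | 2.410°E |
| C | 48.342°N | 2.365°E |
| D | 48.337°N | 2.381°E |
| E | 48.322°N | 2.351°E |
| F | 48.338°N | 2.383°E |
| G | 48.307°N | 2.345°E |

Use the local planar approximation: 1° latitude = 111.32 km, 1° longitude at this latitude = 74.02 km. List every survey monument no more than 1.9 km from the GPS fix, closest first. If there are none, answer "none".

E

Distances from 48.316°N, 2.371°E:
A: 2.974 km
B: 2.940 km
C: 2.928 km
D: 2.452 km
E: 1.624 km
F: 2.605 km
G: 2.170 km
Threshold 1.9 km: E (1.624 km) is within range.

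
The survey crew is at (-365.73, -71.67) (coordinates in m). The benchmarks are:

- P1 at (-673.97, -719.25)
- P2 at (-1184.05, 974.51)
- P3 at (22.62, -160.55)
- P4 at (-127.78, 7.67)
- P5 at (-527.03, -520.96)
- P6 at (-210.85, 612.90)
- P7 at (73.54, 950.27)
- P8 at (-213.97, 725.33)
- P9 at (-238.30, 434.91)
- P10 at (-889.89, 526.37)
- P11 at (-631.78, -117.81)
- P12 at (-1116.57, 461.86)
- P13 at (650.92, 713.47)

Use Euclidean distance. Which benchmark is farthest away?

P2

Distances from (-365.73, -71.67):
P1: 717.20 m
P2: 1328.21 m
P3: 398.39 m
P4: 250.83 m
P5: 477.37 m
P6: 701.87 m
P7: 1112.35 m
P8: 811.32 m
P9: 522.36 m
P10: 795.23 m
P11: 270.02 m
P12: 921.09 m
P13: 1284.53 m
Maximum: P2 at 1328.21 m.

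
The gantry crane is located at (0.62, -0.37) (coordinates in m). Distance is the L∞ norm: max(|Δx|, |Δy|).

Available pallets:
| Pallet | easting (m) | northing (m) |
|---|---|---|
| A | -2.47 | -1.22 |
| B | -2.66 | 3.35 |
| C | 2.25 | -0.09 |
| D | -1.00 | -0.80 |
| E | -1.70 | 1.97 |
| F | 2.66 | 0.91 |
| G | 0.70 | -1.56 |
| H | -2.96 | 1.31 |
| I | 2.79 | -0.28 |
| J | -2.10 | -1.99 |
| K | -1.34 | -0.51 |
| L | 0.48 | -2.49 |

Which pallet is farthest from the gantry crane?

B

Distances from (0.62, -0.37):
A: 3.09 m
B: 3.72 m
C: 1.63 m
D: 1.62 m
E: 2.34 m
F: 2.04 m
G: 1.19 m
H: 3.58 m
I: 2.17 m
J: 2.72 m
K: 1.96 m
L: 2.12 m
Maximum: B at 3.72 m.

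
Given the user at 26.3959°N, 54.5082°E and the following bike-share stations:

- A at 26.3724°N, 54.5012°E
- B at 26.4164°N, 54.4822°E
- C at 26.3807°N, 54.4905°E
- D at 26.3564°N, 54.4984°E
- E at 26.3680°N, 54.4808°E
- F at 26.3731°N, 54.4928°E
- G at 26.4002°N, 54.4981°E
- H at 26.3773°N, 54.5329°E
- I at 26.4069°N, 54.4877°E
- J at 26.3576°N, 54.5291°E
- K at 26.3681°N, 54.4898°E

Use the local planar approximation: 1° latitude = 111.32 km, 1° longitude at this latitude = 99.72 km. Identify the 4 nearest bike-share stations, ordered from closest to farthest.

Distances from 26.3959°N, 54.5082°E:
A: √((-0.0235·111.32)² + (-0.0070·99.72)²) = √(6.843561 + 0.487260) = 2.7075 km
B: √((0.0205·111.32)² + (-0.0260·99.72)²) = √(5.207798 + 6.722197) = 3.4540 km
C: √((-0.0152·111.32)² + (-0.0177·99.72)²) = √(2.863081 + 3.115380) = 2.4451 km
D: √((-0.0395·111.32)² + (-0.0098·99.72)²) = √(19.334840 + 0.955029) = 4.5044 km
E: √((-0.0279·111.32)² + (-0.0274·99.72)²) = √(9.646168 + 7.465616) = 4.1366 km
F: √((-0.0228·111.32)² + (-0.0154·99.72)²) = √(6.441931 + 2.358338) = 2.9665 km
G: √((0.0043·111.32)² + (-0.0101·99.72)²) = √(0.229131 + 1.014395) = 1.1151 km
H: √((-0.0186·111.32)² + (0.0247·99.72)²) = √(4.287186 + 6.066783) = 3.2178 km
I: √((0.0110·111.32)² + (-0.0205·99.72)²) = √(1.499449 + 4.178999) = 2.3829 km
J: √((-0.0383·111.32)² + (0.0209·99.72)²) = √(18.177910 + 4.343673) = 4.7457 km
K: √((-0.0278·111.32)² + (-0.0184·99.72)²) = √(9.577143 + 3.366667) = 3.5978 km
Sorted: G (1.1151 km) < I (2.3829 km) < C (2.4451 km) < A (2.7075 km) < F (2.9665 km) < H (3.2178 km) < …

G, I, C, A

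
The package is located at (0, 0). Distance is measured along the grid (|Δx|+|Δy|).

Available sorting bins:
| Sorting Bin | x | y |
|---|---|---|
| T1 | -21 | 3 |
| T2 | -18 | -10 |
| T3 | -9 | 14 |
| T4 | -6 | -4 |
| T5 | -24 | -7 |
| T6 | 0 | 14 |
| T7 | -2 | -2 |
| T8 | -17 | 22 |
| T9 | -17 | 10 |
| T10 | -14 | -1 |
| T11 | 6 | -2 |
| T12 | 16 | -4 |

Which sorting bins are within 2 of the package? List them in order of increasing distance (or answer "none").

Distances from (0, 0):
T1: |-21| + |3| = 21 + 3 = 24
T2: |-18| + |-10| = 18 + 10 = 28
T3: |-9| + |14| = 9 + 14 = 23
T4: |-6| + |-4| = 6 + 4 = 10
T5: |-24| + |-7| = 24 + 7 = 31
T6: |0| + |14| = 0 + 14 = 14
T7: |-2| + |-2| = 2 + 2 = 4
T8: |-17| + |22| = 17 + 22 = 39
T9: |-17| + |10| = 17 + 10 = 27
T10: |-14| + |-1| = 14 + 1 = 15
T11: |6| + |-2| = 6 + 2 = 8
T12: |16| + |-4| = 16 + 4 = 20
Threshold 2: none within range.

none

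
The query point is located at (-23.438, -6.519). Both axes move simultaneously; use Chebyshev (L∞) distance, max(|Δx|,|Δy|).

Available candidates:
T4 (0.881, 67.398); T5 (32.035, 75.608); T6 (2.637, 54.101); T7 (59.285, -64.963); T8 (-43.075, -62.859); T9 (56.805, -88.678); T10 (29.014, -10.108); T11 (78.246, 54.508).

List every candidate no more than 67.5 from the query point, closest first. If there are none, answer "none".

Distances from (-23.438, -6.519):
T4: 73.917
T5: 82.127
T6: 60.620
T7: 82.723
T8: 56.340
T9: 82.159
T10: 52.452
T11: 101.684
Threshold 67.5: T10 (52.452), T8 (56.340), T6 (60.620) are within range.

T10, T8, T6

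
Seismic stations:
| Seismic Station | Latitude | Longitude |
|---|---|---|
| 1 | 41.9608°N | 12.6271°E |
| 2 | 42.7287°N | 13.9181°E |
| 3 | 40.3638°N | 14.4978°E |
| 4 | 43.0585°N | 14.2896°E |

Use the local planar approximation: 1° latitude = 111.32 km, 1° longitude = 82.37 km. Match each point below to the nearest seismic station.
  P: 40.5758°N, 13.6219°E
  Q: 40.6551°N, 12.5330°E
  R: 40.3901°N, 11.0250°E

P→3; Q→1; R→1

P at 40.5758°N, 13.6219°E:
  1: 174.6006 km
  2: 240.8995 km
  3: 75.9096 km
  4: 281.7934 km
  → nearest: 3 (75.9096 km)
Q at 40.6551°N, 12.5330°E:
  1: 145.5570 km
  2: 257.4891 km
  3: 165.0573 km
  4: 304.1655 km
  → nearest: 1 (145.5570 km)
R at 40.3901°N, 11.0250°E:
  1: 219.0602 km
  2: 352.9339 km
  3: 286.0695 km
  4: 400.6825 km
  → nearest: 1 (219.0602 km)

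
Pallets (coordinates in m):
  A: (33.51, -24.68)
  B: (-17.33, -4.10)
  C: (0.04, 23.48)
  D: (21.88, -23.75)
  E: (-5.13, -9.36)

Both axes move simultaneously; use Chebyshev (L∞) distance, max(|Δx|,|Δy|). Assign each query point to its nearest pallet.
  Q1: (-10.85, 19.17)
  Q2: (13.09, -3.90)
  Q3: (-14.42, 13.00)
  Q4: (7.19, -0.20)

Q1→C; Q2→E; Q3→C; Q4→E

Q1 at (-10.85, 19.17):
  A: 44.36 m
  B: 23.27 m
  C: 10.89 m
  D: 42.92 m
  E: 28.53 m
  → nearest: C (10.89 m)
Q2 at (13.09, -3.90):
  A: 20.78 m
  B: 30.42 m
  C: 27.38 m
  D: 19.85 m
  E: 18.22 m
  → nearest: E (18.22 m)
Q3 at (-14.42, 13.00):
  A: 47.93 m
  B: 17.10 m
  C: 14.46 m
  D: 36.75 m
  E: 22.36 m
  → nearest: C (14.46 m)
Q4 at (7.19, -0.20):
  A: 26.32 m
  B: 24.52 m
  C: 23.68 m
  D: 23.55 m
  E: 12.32 m
  → nearest: E (12.32 m)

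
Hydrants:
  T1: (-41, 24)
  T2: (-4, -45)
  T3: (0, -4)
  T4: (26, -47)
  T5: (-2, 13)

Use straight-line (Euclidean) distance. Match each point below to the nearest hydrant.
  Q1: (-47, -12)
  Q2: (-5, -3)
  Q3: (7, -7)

Q1 at (-47, -12):
  T1: 36.5
  T2: 54.2
  T3: 47.7
  T4: 81.0
  T5: 51.5
  → nearest: T1 (36.5)
Q2 at (-5, -3):
  T1: 45.0
  T2: 42.0
  T3: 5.1
  T4: 53.8
  T5: 16.3
  → nearest: T3 (5.1)
Q3 at (7, -7):
  T1: 57.1
  T2: 39.6
  T3: 7.6
  T4: 44.3
  T5: 21.9
  → nearest: T3 (7.6)

Q1→T1; Q2→T3; Q3→T3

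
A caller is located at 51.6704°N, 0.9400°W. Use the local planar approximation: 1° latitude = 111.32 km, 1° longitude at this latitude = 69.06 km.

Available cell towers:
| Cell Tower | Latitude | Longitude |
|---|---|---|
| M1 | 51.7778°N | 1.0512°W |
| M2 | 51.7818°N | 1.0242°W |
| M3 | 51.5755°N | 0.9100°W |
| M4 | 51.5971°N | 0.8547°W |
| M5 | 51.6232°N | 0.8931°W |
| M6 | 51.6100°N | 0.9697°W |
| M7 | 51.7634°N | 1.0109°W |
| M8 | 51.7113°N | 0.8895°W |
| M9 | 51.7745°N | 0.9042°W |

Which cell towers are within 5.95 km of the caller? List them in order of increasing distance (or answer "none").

M8

Distances from 51.6704°N, 0.9400°W:
M1: √((0.1074·111.32)² + (-0.1112·69.06)²) = √(142.940388 + 58.974290) = 14.2097 km
M2: √((0.1114·111.32)² + (-0.0842·69.06)²) = √(153.785991 + 33.812504) = 13.6967 km
M3: √((-0.0949·111.32)² + (0.0300·69.06)²) = √(111.603758 + 4.292355) = 10.7655 km
M4: √((-0.0733·111.32)² + (0.0853·69.06)²) = √(66.581618 + 34.701737) = 10.0640 km
M5: √((-0.0472·111.32)² + (0.0469·69.06)²) = √(27.607711 + 10.490564) = 6.1724 km
M6: √((-0.0604·111.32)² + (-0.0297·69.06)²) = √(45.208518 + 4.206937) = 7.0296 km
M7: √((0.0930·111.32)² + (-0.0709·69.06)²) = √(107.179640 + 23.974282) = 11.4522 km
M8: √((0.0409·111.32)² + (0.0505·69.06)²) = √(20.729700 + 12.162866) = 5.7352 km
M9: √((0.1041·111.32)² + (0.0358·69.06)²) = √(134.291293 + 6.112505) = 11.8492 km
Threshold 5.95 km: M8 (5.7352 km) is within range.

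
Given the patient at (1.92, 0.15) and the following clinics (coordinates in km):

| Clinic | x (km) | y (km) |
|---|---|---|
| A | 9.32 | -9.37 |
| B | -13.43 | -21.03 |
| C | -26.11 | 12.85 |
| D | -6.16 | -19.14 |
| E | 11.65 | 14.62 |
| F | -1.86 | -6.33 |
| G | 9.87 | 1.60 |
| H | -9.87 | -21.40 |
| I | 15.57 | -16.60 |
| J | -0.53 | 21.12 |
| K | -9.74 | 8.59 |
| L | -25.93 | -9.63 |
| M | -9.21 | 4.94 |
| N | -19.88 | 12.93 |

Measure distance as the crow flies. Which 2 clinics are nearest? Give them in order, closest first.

F, G

Distances from (1.92, 0.15):
A: √((7.40)² + (-9.52)²) = √(54.7600 + 90.6304) = 12.06 km
B: √((-15.35)² + (-21.18)²) = √(235.6225 + 448.5924) = 26.16 km
C: √((-28.03)² + (12.70)²) = √(785.6809 + 161.2900) = 30.77 km
D: √((-8.08)² + (-19.29)²) = √(65.2864 + 372.1041) = 20.91 km
E: √((9.73)² + (14.47)²) = √(94.6729 + 209.3809) = 17.44 km
F: √((-3.78)² + (-6.48)²) = √(14.2884 + 41.9904) = 7.50 km
G: √((7.95)² + (1.45)²) = √(63.2025 + 2.1025) = 8.08 km
H: √((-11.79)² + (-21.55)²) = √(139.0041 + 464.4025) = 24.56 km
I: √((13.65)² + (-16.75)²) = √(186.3225 + 280.5625) = 21.61 km
J: √((-2.45)² + (20.97)²) = √(6.0025 + 439.7409) = 21.11 km
K: √((-11.66)² + (8.44)²) = √(135.9556 + 71.2336) = 14.39 km
L: √((-27.85)² + (-9.78)²) = √(775.6225 + 95.6484) = 29.52 km
M: √((-11.13)² + (4.79)²) = √(123.8769 + 22.9441) = 12.12 km
N: √((-21.80)² + (12.78)²) = √(475.2400 + 163.3284) = 25.27 km
Sorted: F (7.50 km) < G (8.08 km) < A (12.06 km) < M (12.12 km) < …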